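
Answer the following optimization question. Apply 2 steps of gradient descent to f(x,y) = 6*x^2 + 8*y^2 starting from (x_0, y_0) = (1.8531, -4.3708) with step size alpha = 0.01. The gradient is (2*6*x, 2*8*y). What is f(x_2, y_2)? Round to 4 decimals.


Gradient descent on f(x,y) = 6*x^2 + 8*y^2.
Starting point: (1.8531, -4.3708), alpha = 0.01
Step 1: grad_x = 2*6*1.8531 = 22.2372, grad_y = 2*8*-4.3708 = -69.9328
  x_1 = 1.8531 - 0.01*22.2372 = 1.6307
  y_1 = -4.3708 - 0.01*-69.9328 = -3.6715
Step 2: grad_x = 2*6*1.6307 = 19.5687, grad_y = 2*8*-3.6715 = -58.7436
  x_2 = 1.6307 - 0.01*19.5687 = 1.435
  y_2 = -3.6715 - 0.01*-58.7436 = -3.084
f(1.435, -3.084) = 6*1.435^2 + 8*(-3.084)^2 = 88.4463


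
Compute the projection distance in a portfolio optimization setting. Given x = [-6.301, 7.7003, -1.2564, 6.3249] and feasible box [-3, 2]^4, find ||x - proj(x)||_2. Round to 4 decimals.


Project each component onto [-3, 2].
clip(-6.301) = -3.0, clip(7.7003) = 2.0, clip(-1.2564) = -1.2564, clip(6.3249) = 2.0
Projection = [-3.0, 2.0, -1.2564, 2.0]
Squared diffs: [10.8966, 32.4934, 0.0, 18.7048]
Distance = sqrt(62.0948) = 7.88


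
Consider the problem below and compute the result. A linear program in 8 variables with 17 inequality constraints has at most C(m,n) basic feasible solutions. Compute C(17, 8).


Each vertex corresponds to some choice of n active constraints out of m, so the number of vertices is at most C(m, n) = m! / (n!(m-n)!).
m = 17, n = 8
Numerator: 17 * 16 * 15 * 14 * 13 * 12 * 11 * 10
Denominator: 8! = 40320
C(17, 8) = 24310


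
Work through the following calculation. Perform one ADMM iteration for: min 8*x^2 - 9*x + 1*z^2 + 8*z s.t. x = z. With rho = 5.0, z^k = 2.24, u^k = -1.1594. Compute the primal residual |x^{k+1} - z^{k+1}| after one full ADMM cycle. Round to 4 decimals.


ADMM iteration with rho = 5.0, z^k = 2.24, u^k = -1.1594
Step 1: x-update.
Minimize 8*x^2 - 9*x + (5.0/2)*(x - 2.24 - 1.1594)^2
FOC: (2*8 + 5.0)*x = 9 + 5.0*(2.24 + 1.1594)
x^{k+1} = 1.238
Step 2: z-update.
Minimize 1*z^2 + 8*z + (5.0/2)*(1.238 - z - 1.1594)^2
FOC: (2*1 + 5.0)*z = -8 + 5.0*(1.238 - 1.1594)
z^{k+1} = -1.0867
Step 3: u-update.
u^{k+1} = -1.1594 + 1.238 + 1.0867 = 1.1653
Step 4: Primal residual = |1.238 + 1.0867| = 2.3247


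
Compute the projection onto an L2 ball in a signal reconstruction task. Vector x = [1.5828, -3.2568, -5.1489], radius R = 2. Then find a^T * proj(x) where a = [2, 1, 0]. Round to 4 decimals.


Step 1: Compute ||x|| (intermediates to 6 decimals).
||x|| = sqrt(1.5828^2 + (-3.2568)^2 + (-5.1489)^2) = 6.294694
Step 2: Project.
Since ||x|| > R, scale = R/||x|| = 2/6.294694 = 0.317728, proj(x) = scale * x
proj(x) = [0.5029, -1.034777, -1.63595]
Step 3: Dot product.
a^T * proj(x) = 2*0.5029 + 1*(-1.034777) + 0*(-1.63595) = -0.029


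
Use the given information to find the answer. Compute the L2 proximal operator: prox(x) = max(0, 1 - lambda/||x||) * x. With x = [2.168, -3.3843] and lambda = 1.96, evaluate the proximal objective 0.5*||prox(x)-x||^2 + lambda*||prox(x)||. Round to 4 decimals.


Step 1: Compute ||x||.
||x|| = 4.0192
Step 2: Compute scaling factor.
scale = max(0, 1 - 1.96/4.0192) = 0.5123
Step 3: prox(x) = [1.1107, -1.7339]
||prox(x)|| = 2.0592
Step 4: Proximal objective.
0.5*||prox-x||^2 = 1.9208
lambda*||prox|| = 4.036
Total = 5.9568


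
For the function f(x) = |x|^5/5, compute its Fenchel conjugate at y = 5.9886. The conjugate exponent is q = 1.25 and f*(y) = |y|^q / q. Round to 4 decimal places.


The conjugate exponent q satisfies 1/p + 1/q = 1.
p = 5, so q = 5/(5 - 1) = 1.25
|y|^q = 5.9886^1.25 = 9.3682
f*(5.9886) = 9.3682 / 1.25 = 7.4946


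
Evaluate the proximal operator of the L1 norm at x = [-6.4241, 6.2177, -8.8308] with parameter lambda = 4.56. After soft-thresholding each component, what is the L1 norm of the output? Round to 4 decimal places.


Soft-thresholding with lambda = 4.56:
prox(-6.4241) = sign(-6.4241)*max(|-6.4241| - 4.56, 0) = -1.8641
prox(6.2177) = sign(6.2177)*max(|6.2177| - 4.56, 0) = 1.6577
prox(-8.8308) = sign(-8.8308)*max(|-8.8308| - 4.56, 0) = -4.2708
prox(x) = [-1.8641, 1.6577, -4.2708]
||prox(x)||_1 = 1.8641 + 1.6577 + 4.2708 = 7.7926


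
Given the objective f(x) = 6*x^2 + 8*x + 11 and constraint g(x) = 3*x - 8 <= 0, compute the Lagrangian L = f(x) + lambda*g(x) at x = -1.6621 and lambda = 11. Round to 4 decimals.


Step 1: Evaluate f(x).
f(-1.6621) = 6*(-1.6621)^2 + 8*(-1.6621) + 11 = 14.2787
Step 2: Evaluate g(x).
g(-1.6621) = 3*-1.6621 - 8 = -12.9863
Step 3: Compute Lagrangian.
L = 14.2787 + 11*-12.9863 = -128.5706


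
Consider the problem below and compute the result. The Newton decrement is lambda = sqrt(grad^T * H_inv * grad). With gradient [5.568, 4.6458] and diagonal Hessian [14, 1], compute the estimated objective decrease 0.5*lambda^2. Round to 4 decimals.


Step 1: H is diagonal, so H^(-1) * g = [0.3977, 4.6458].
Step 2: g^T H^(-1) g = sum_i g_i^2 / H_ii
  = (5.568)^2/14 + (4.6458)^2/1
  = 2.2145 + 21.5835 = 23.7979
Step 3: Objective decrease = 0.5 * g^T H^(-1) g = 11.899


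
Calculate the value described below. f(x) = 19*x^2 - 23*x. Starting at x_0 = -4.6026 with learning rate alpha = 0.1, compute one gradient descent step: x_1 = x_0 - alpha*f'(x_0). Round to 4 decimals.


We compute the gradient at x_0 and apply the update.
f'(x) = 38*x - 23
f'(-4.6026) = 38*-4.6026 - 23 = -197.8988
x_1 = -4.6026 - 0.1*-197.8988 = 15.1873


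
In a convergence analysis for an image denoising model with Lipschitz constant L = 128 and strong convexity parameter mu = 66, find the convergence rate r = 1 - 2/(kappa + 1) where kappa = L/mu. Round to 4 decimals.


Step 1: Compute the condition number.
kappa = L/mu = 128/66 = 1.9394
Step 2: Compute the convergence rate.
r = 1 - 2/(kappa + 1) = 1 - 2*mu/(L + mu) = (L - mu)/(L + mu) = 62/194 = 0.3196


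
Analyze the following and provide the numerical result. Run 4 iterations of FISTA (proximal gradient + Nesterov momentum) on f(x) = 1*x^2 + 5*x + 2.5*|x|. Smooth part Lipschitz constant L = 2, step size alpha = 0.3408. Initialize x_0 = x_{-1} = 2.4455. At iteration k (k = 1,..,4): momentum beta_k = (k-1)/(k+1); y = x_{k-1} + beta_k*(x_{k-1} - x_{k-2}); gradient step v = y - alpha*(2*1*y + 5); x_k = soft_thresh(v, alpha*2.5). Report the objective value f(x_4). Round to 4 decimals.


FISTA on f(x) = 1*x^2 + 5*x + 2.5*|x|
L = 2, alpha = 0.3408
Iteration 1: beta = 0.0, y = 2.4455 + 0.0*(2.4455 - 2.4455) = 2.4455
  grad(y) = 9.891, v = y - alpha*grad = -0.9254
  prox(v) = soft_thresh(-0.9254, 0.852) = -0.0734
Iteration 2: beta = 0.3333, y = -0.0734 + 0.3333*(-0.0734 - 2.4455) = -0.913
  grad(y) = 3.1741, v = y - alpha*grad = -1.9947
  prox(v) = soft_thresh(-1.9947, 0.852) = -1.1427
Iteration 3: beta = 0.5, y = -1.1427 + 0.5*(-1.1427 + 0.0734) = -1.6774
  grad(y) = 1.6453, v = y - alpha*grad = -2.2381
  prox(v) = soft_thresh(-2.2381, 0.852) = -1.3861
Iteration 4: beta = 0.6, y = -1.3861 + 0.6*(-1.3861 + 1.1427) = -1.5321
  grad(y) = 1.9358, v = y - alpha*grad = -2.1918
  prox(v) = soft_thresh(-2.1918, 0.852) = -1.3398
f(x_4) = 1*(-1.3398)^2 + 5*(-1.3398) + 2.5*|-1.3398| = -1.5544


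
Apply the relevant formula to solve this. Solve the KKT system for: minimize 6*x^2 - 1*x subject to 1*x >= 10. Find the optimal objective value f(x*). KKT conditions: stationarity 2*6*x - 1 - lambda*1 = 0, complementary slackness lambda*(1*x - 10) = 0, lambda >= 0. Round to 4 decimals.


Step 1: Try lambda = 0 (constraint inactive).
x_unc = 1/(2*6) = 0.0833
Check: 1*0.0833 = 0.0833 < 10 -- violated!
Step 2: Constraint must be active: 1*x = 10
x* = 10/1 = 10.0
lambda = (2*6*10.0 - 1)/1 = 119.0
Step 3: Compute optimal value.
f(x*) = 6*10.0^2 - 1*10.0 = 590.0


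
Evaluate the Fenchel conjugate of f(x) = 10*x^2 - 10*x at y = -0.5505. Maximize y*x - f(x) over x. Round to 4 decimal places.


f*(y) = sup_x {y*x - a*x^2 - b*x} = sup_x {(y-b)*x - a*x^2}
FOC: (y - b) - 2a*x = 0 => x* = (y - b)/(2a)
x* = (-0.5505 + 10)/(2*10) = 0.4725
f*(-0.5505) = (y-b)^2/(4a) = (-0.5505 + 10)^2/(4*10)
= 89.2931/40 = 2.2323


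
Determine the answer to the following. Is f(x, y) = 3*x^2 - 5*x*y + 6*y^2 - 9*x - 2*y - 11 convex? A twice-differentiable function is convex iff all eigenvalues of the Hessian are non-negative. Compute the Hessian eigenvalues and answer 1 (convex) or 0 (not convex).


The Hessian of f(x,y) = 3*x^2 - 5*x*y + 6*y^2 - 9*x - 2*y - 11 is:
H = [[6, -5], [-5, 12]]
Trace = 6 + 12 = 18
Determinant = 6*12 - (-5)^2 = 47
Discriminant = (18)^2 - 4*47 = 136.0
Eigenvalues: lambda_1 = 3.169, lambda_2 = 14.831
The function is convex.

1


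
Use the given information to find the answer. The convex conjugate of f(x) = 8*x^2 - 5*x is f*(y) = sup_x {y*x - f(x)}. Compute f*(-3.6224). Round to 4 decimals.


f*(y) = sup_x {y*x - a*x^2 - b*x} = sup_x {(y-b)*x - a*x^2}
FOC: (y - b) - 2a*x = 0 => x* = (y - b)/(2a)
x* = (-3.6224 + 5)/(2*8) = 0.0861
f*(-3.6224) = (y-b)^2/(4a) = (-3.6224 + 5)^2/(4*8)
= 1.8978/32 = 0.0593


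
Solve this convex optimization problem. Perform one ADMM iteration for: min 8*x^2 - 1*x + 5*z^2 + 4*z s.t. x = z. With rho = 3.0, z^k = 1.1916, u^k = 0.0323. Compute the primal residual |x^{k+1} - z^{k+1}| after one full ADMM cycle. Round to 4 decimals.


ADMM iteration with rho = 3.0, z^k = 1.1916, u^k = 0.0323
Step 1: x-update.
Minimize 8*x^2 - 1*x + (3.0/2)*(x - 1.1916 + 0.0323)^2
FOC: (2*8 + 3.0)*x = 1 + 3.0*(1.1916 - 0.0323)
x^{k+1} = 0.2357
Step 2: z-update.
Minimize 5*z^2 + 4*z + (3.0/2)*(0.2357 - z + 0.0323)^2
FOC: (2*5 + 3.0)*z = -4 + 3.0*(0.2357 + 0.0323)
z^{k+1} = -0.2459
Step 3: u-update.
u^{k+1} = 0.0323 + 0.2357 + 0.2459 = 0.5138
Step 4: Primal residual = |0.2357 + 0.2459| = 0.4815


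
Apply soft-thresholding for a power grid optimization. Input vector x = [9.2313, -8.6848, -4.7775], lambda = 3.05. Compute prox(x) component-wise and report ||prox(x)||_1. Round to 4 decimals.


Soft-thresholding with lambda = 3.05:
prox(9.2313) = sign(9.2313)*max(|9.2313| - 3.05, 0) = 6.1813
prox(-8.6848) = sign(-8.6848)*max(|-8.6848| - 3.05, 0) = -5.6348
prox(-4.7775) = sign(-4.7775)*max(|-4.7775| - 3.05, 0) = -1.7275
prox(x) = [6.1813, -5.6348, -1.7275]
||prox(x)||_1 = 6.1813 + 5.6348 + 1.7275 = 13.5436


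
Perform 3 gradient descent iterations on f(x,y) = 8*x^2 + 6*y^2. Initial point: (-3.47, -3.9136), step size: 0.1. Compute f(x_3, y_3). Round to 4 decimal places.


Gradient descent on f(x,y) = 8*x^2 + 6*y^2.
Starting point: (-3.47, -3.9136), alpha = 0.1
Step 1: grad_x = 2*8*-3.47 = -55.52, grad_y = 2*6*-3.9136 = -46.9632
  x_1 = -3.47 - 0.1*-55.52 = 2.082
  y_1 = -3.9136 - 0.1*-46.9632 = 0.7827
Step 2: grad_x = 2*8*2.082 = 33.312, grad_y = 2*6*0.7827 = 9.3926
  x_2 = 2.082 - 0.1*33.312 = -1.2492
  y_2 = 0.7827 - 0.1*9.3926 = -0.1565
Step 3: grad_x = 2*8*-1.2492 = -19.9872, grad_y = 2*6*-0.1565 = -1.8785
  x_3 = -1.2492 - 0.1*-19.9872 = 0.7495
  y_3 = -0.1565 - 0.1*-1.8785 = 0.0313
f(0.7495, 0.0313) = 8*0.7495^2 + 6*0.0313^2 = 4.5001


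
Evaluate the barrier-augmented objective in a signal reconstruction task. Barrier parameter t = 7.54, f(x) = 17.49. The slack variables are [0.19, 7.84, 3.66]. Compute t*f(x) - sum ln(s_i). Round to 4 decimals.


Step 1: Compute log-barrier.
ln values: [-1.6607, 2.0592, 1.2975]
phi = -(-1.6607 + 2.0592 + 1.2975) = -1.696
Step 2: Compute augmented objective.
t*f(x) = 7.54*17.49 = 131.8746
Total = 131.8746 - 1.696 = 130.1786


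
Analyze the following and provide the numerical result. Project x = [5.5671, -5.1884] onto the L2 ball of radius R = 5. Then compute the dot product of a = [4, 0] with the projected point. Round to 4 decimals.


Step 1: Compute ||x|| (intermediates to 6 decimals).
||x|| = sqrt(5.5671^2 + (-5.1884)^2) = 7.61
Step 2: Project.
Since ||x|| > R, scale = R/||x|| = 5/7.61 = 0.65703, proj(x) = scale * x
proj(x) = [3.657752, -3.408934]
Step 3: Dot product.
a^T * proj(x) = 4*3.657752 + 0*(-3.408934) = 14.631


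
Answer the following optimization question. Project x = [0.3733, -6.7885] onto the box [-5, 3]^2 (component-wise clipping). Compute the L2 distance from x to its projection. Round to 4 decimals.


Project each component onto [-5, 3].
clip(0.3733) = 0.3733, clip(-6.7885) = -5.0
Projection = [0.3733, -5.0]
Squared diffs: [0.0, 3.1987]
Distance = sqrt(3.1987) = 1.7885


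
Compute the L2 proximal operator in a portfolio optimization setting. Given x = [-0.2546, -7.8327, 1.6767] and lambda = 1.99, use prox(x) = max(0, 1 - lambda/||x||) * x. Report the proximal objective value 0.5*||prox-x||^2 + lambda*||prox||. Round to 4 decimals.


Step 1: Compute ||x||.
||x|| = 8.0142
Step 2: Compute scaling factor.
scale = max(0, 1 - 1.99/8.0142) = 0.7517
Step 3: prox(x) = [-0.1914, -5.8878, 1.2604]
||prox(x)|| = 6.0242
Step 4: Proximal objective.
0.5*||prox-x||^2 = 1.9801
lambda*||prox|| = 11.9882
Total = 13.9682


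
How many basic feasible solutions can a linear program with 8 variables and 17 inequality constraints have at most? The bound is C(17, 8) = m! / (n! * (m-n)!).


Each vertex corresponds to some choice of n active constraints out of m, so the number of vertices is at most C(m, n) = m! / (n!(m-n)!).
m = 17, n = 8
Numerator: 17 * 16 * 15 * 14 * 13 * 12 * 11 * 10
Denominator: 8! = 40320
C(17, 8) = 24310


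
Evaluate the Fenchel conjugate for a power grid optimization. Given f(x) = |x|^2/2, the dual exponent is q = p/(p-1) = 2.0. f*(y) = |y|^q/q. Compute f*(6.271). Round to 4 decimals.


The conjugate exponent q satisfies 1/p + 1/q = 1.
p = 2, so q = 2/(2 - 1) = 2.0
|y|^q = 6.271^2.0 = 39.3254
f*(6.271) = 39.3254 / 2.0 = 19.6627


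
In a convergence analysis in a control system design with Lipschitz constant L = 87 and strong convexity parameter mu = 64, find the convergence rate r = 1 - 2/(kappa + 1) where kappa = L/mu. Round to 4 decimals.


Step 1: Compute the condition number.
kappa = L/mu = 87/64 = 1.3594
Step 2: Compute the convergence rate.
r = 1 - 2/(kappa + 1) = 1 - 2*mu/(L + mu) = (L - mu)/(L + mu) = 23/151 = 0.1523


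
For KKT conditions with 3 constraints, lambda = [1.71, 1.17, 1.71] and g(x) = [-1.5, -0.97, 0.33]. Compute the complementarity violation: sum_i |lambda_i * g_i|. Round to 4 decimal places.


KKT complementary slackness check:
lambda_1 * g_1 = 1.71 * -1.5 = -2.565
lambda_2 * g_2 = 1.17 * -0.97 = -1.1349
lambda_3 * g_3 = 1.71 * 0.33 = 0.5643
Total violation = 2.565 + 1.1349 + 0.5643 = 4.2642


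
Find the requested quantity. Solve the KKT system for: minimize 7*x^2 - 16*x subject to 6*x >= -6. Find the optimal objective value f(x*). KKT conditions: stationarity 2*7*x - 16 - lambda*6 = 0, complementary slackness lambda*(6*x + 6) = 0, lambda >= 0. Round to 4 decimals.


Step 1: Try lambda = 0 (constraint inactive).
Stationarity: 2*7*x - 16 = 0
x* = 16/(2*7) = 8/7 = 1.1429 (rounded; the exact value 8/7 is used below)
Check constraint: 6*1.1429 = 6.8574 >= -6 -- satisfied.
Step 2: Compute optimal value.
f(x*) = 7*(8/7)^2 - 16*(8/7) = -9.1429


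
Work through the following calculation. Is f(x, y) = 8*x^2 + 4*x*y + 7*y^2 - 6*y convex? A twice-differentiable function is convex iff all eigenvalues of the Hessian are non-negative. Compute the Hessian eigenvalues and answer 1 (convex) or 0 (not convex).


The Hessian of f(x,y) = 8*x^2 + 4*x*y + 7*y^2 - 6*y is:
H = [[16, 4], [4, 14]]
Trace = 16 + 14 = 30
Determinant = 16*14 - (4)^2 = 208
Discriminant = (30)^2 - 4*208 = 68.0
Eigenvalues: lambda_1 = 10.8769, lambda_2 = 19.1231
The function is convex.

1


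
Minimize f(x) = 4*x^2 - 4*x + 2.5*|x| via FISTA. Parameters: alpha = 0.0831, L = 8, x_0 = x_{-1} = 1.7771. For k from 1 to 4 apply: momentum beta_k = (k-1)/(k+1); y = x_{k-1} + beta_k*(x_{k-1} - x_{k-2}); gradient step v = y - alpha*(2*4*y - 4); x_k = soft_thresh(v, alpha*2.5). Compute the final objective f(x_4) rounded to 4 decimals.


FISTA on f(x) = 4*x^2 - 4*x + 2.5*|x|
L = 8, alpha = 0.0831
Iteration 1: beta = 0.0, y = 1.7771 + 0.0*(1.7771 - 1.7771) = 1.7771
  grad(y) = 10.2168, v = y - alpha*grad = 0.9281
  prox(v) = soft_thresh(0.9281, 0.2078) = 0.7203
Iteration 2: beta = 0.3333, y = 0.7203 + 0.3333*(0.7203 - 1.7771) = 0.3681
  grad(y) = -1.0554, v = y - alpha*grad = 0.4558
  prox(v) = soft_thresh(0.4558, 0.2078) = 0.248
Iteration 3: beta = 0.5, y = 0.248 + 0.5*(0.248 - 0.7203) = 0.0119
  grad(y) = -3.905, v = y - alpha*grad = 0.3364
  prox(v) = soft_thresh(0.3364, 0.2078) = 0.1286
Iteration 4: beta = 0.6, y = 0.1286 + 0.6*(0.1286 - 0.248) = 0.057
  grad(y) = -3.5441, v = y - alpha*grad = 0.3515
  prox(v) = soft_thresh(0.3515, 0.2078) = 0.1438
f(x_4) = 4*0.1438^2 - 4*0.1438 + 2.5*|0.1438| = -0.133


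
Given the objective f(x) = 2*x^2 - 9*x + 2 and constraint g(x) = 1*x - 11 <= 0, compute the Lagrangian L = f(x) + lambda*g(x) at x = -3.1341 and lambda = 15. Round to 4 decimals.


Step 1: Evaluate f(x).
f(-3.1341) = 2*(-3.1341)^2 - 9*(-3.1341) + 2 = 49.8521
Step 2: Evaluate g(x).
g(-3.1341) = 1*-3.1341 - 11 = -14.1341
Step 3: Compute Lagrangian.
L = 49.8521 + 15*-14.1341 = -162.1594


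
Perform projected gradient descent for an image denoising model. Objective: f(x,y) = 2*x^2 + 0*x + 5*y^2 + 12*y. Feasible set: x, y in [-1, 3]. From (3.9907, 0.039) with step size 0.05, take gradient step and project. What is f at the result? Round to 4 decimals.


Step 1: Compute gradient at (3.9907, 0.039).
grad_x = 2*2*3.9907 + 0 = 15.9628
grad_y = 2*5*0.039 + 12 = 12.39
Step 2: Gradient step.
x_raw = 3.9907 - 0.05*15.9628 = 3.1926
y_raw = 0.039 - 0.05*12.39 = -0.5805
Step 3: Project onto [-1, 3].
x_proj = clip(3.1926) = 3.0
y_proj = clip(-0.5805) = -0.5805
Step 4: Evaluate f.
f(3.0, -0.5805) = 12.7189


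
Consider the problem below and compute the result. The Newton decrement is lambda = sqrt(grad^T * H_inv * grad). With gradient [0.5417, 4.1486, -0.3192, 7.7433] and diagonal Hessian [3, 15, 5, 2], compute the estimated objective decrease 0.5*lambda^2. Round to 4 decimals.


Step 1: H is diagonal, so H^(-1) * g = [0.1806, 0.2766, -0.0638, 3.8717].
Step 2: g^T H^(-1) g = sum_i g_i^2 / H_ii
  = (0.5417)^2/3 + (4.1486)^2/15 + (-0.3192)^2/5 + (7.7433)^2/2
  = 0.0978 + 1.1474 + 0.0204 + 29.9793 = 31.2449
Step 3: Objective decrease = 0.5 * g^T H^(-1) g = 15.6225


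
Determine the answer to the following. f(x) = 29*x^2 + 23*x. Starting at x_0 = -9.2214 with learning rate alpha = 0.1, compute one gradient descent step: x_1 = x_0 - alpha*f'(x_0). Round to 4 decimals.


We compute the gradient at x_0 and apply the update.
f'(x) = 58*x + 23
f'(-9.2214) = 58*-9.2214 + 23 = -511.8412
x_1 = -9.2214 - 0.1*-511.8412 = 41.9627


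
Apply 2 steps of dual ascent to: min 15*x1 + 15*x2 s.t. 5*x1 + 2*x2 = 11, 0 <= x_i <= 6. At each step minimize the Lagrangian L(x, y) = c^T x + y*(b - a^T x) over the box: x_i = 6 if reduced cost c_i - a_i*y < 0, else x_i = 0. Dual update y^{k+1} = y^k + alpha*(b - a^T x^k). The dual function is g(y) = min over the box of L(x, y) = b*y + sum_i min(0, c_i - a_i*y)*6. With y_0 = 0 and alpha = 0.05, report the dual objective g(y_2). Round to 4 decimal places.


Dual ascent for LP: min 15*x1 + 15*x2, 5*x1 + 2*x2 = 11, 0 <= x_i <= 6
Step 1: y^k = 0.0, reduced costs: (15.0, 15.0)
  x^k = (0.0, 0.0), subgradient = b - a^T x = 11.0
  y^{k+1} = 0.0 + 0.05*11.0 = 0.55
Step 2: y^k = 0.55, reduced costs: (12.25, 13.9)
  x^k = (0.0, 0.0), subgradient = b - a^T x = 11.0
  y^{k+1} = 0.55 + 0.05*11.0 = 1.1
Dual objective at y_2 = 1.1: reduced costs (9.5, 12.8), box minimizer x = (0.0, 0.0)
g(y_2) = b*y + (c1 - a1*y)*x1 + (c2 - a2*y)*x2 = 11*1.1 + 9.5*0.0 + 12.8*0.0 = 12.1 + 0.0 + 0.0 = 12.1


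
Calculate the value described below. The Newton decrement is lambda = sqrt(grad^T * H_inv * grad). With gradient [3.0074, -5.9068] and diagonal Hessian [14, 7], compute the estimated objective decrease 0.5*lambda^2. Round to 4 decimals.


Step 1: H is diagonal, so H^(-1) * g = [0.2148, -0.8438].
Step 2: g^T H^(-1) g = sum_i g_i^2 / H_ii
  = (3.0074)^2/14 + (-5.9068)^2/7
  = 0.646 + 4.9843 = 5.6304
Step 3: Objective decrease = 0.5 * g^T H^(-1) g = 2.8152


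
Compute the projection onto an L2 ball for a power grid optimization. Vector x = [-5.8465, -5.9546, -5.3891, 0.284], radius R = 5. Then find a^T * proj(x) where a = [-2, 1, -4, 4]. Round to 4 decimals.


Step 1: Compute ||x|| (intermediates to 6 decimals).
||x|| = sqrt((-5.8465)^2 + (-5.9546)^2 + (-5.3891)^2 + 0.284^2) = 9.937901
Step 2: Project.
Since ||x|| > R, scale = R/||x|| = 5/9.937901 = 0.503124, proj(x) = scale * x
proj(x) = [-2.941514, -2.995902, -2.711386, 0.142887]
Step 3: Dot product.
a^T * proj(x) = -2*(-2.941514) + 1*(-2.995902) - 4*(-2.711386) + 4*0.142887 = 14.3042


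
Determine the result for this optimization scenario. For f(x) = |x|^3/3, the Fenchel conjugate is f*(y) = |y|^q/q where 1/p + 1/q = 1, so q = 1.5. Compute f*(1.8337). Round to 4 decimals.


The conjugate exponent q satisfies 1/p + 1/q = 1.
p = 3, so q = 3/(3 - 1) = 1.5
|y|^q = 1.8337^1.5 = 2.4831
f*(1.8337) = 2.4831 / 1.5 = 1.6554


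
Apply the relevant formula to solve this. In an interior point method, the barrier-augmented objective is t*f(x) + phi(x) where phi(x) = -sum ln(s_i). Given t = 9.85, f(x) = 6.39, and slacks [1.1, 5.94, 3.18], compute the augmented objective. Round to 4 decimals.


Step 1: Compute log-barrier.
ln values: [0.0953, 1.7817, 1.1569]
phi = -(0.0953 + 1.7817 + 1.1569) = -3.0339
Step 2: Compute augmented objective.
t*f(x) = 9.85*6.39 = 62.9415
Total = 62.9415 - 3.0339 = 59.9076


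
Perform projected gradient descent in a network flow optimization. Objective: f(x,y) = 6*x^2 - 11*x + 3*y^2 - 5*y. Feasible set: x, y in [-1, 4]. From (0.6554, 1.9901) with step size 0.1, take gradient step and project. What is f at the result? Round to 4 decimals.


Step 1: Compute gradient at (0.6554, 1.9901).
grad_x = 2*6*0.6554 - 11 = -3.1352
grad_y = 2*3*1.9901 - 5 = 6.9406
Step 2: Gradient step.
x_raw = 0.6554 - 0.1*-3.1352 = 0.9689
y_raw = 1.9901 - 0.1*6.9406 = 1.296
Step 3: Project onto [-1, 4].
x_proj = clip(0.9689) = 0.9689
y_proj = clip(1.296) = 1.296
Step 4: Evaluate f.
f(0.9689, 1.296) = -6.4663


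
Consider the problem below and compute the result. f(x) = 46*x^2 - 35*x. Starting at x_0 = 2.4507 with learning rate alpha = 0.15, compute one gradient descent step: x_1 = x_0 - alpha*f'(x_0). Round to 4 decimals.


We compute the gradient at x_0 and apply the update.
f'(x) = 92*x - 35
f'(2.4507) = 92*2.4507 - 35 = 190.4644
x_1 = 2.4507 - 0.15*190.4644 = -26.119


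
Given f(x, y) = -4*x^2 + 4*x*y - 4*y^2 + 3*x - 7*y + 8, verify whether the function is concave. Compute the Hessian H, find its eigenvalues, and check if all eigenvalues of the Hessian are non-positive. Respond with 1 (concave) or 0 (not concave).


The Hessian of f(x,y) = -4*x^2 + 4*x*y - 4*y^2 + 3*x - 7*y + 8 is:
H = [[-8, 4], [4, -8]]
Trace = -8 - 8 = -16
Determinant = -8*-8 - (4)^2 = 48
Discriminant = (-16)^2 - 4*48 = 64.0
Eigenvalues: lambda_1 = -12.0, lambda_2 = -4.0
The function is concave.

1


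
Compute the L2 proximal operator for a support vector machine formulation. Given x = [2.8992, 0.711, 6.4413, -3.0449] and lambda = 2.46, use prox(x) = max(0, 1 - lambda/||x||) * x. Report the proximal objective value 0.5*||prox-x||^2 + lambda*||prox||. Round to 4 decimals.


Step 1: Compute ||x||.
||x|| = 7.7248
Step 2: Compute scaling factor.
scale = max(0, 1 - 2.46/7.7248) = 0.6815
Step 3: prox(x) = [1.9759, 0.4846, 4.39, -2.0752]
||prox(x)|| = 5.2648
Step 4: Proximal objective.
0.5*||prox-x||^2 = 3.0258
lambda*||prox|| = 12.9514
Total = 15.9772


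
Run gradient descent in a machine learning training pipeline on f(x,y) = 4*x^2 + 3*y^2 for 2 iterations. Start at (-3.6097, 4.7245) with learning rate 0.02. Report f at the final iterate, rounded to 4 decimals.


Gradient descent on f(x,y) = 4*x^2 + 3*y^2.
Starting point: (-3.6097, 4.7245), alpha = 0.02
Step 1: grad_x = 2*4*-3.6097 = -28.8776, grad_y = 2*3*4.7245 = 28.347
  x_1 = -3.6097 - 0.02*-28.8776 = -3.0321
  y_1 = 4.7245 - 0.02*28.347 = 4.1576
Step 2: grad_x = 2*4*-3.0321 = -24.2572, grad_y = 2*3*4.1576 = 24.9454
  x_2 = -3.0321 - 0.02*-24.2572 = -2.547
  y_2 = 4.1576 - 0.02*24.9454 = 3.6587
f(-2.547, 3.6587) = 4*(-2.547)^2 + 3*3.6587^2 = 66.1061


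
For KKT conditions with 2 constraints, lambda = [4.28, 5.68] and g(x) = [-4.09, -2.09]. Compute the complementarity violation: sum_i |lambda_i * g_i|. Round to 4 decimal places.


KKT complementary slackness check:
lambda_1 * g_1 = 4.28 * -4.09 = -17.5052
lambda_2 * g_2 = 5.68 * -2.09 = -11.8712
Total violation = 17.5052 + 11.8712 = 29.3764


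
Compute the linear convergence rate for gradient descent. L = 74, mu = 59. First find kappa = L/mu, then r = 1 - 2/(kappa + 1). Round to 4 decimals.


Step 1: Compute the condition number.
kappa = L/mu = 74/59 = 1.2542
Step 2: Compute the convergence rate.
r = 1 - 2/(kappa + 1) = 1 - 2*mu/(L + mu) = (L - mu)/(L + mu) = 15/133 = 0.1128


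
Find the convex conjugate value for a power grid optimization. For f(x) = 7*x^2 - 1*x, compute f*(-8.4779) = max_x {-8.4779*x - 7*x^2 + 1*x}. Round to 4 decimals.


f*(y) = sup_x {y*x - a*x^2 - b*x} = sup_x {(y-b)*x - a*x^2}
FOC: (y - b) - 2a*x = 0 => x* = (y - b)/(2a)
x* = (-8.4779 + 1)/(2*7) = -0.5341
f*(-8.4779) = (y-b)^2/(4a) = (-8.4779 + 1)^2/(4*7)
= 55.919/28 = 1.9971


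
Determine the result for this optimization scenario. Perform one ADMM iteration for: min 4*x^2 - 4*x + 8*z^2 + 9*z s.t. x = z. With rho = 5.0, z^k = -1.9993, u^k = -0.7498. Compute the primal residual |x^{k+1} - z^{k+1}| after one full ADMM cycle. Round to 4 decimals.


ADMM iteration with rho = 5.0, z^k = -1.9993, u^k = -0.7498
Step 1: x-update.
Minimize 4*x^2 - 4*x + (5.0/2)*(x + 1.9993 - 0.7498)^2
FOC: (2*4 + 5.0)*x = 4 + 5.0*(-1.9993 + 0.7498)
x^{k+1} = -0.1729
Step 2: z-update.
Minimize 8*z^2 + 9*z + (5.0/2)*(-0.1729 - z - 0.7498)^2
FOC: (2*8 + 5.0)*z = -9 + 5.0*(-0.1729 - 0.7498)
z^{k+1} = -0.6483
Step 3: u-update.
u^{k+1} = -0.7498 - 0.1729 + 0.6483 = -0.2744
Step 4: Primal residual = |-0.1729 + 0.6483| = 0.4754


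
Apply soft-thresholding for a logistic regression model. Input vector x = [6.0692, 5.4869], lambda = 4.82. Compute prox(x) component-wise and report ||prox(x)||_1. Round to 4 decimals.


Soft-thresholding with lambda = 4.82:
prox(6.0692) = sign(6.0692)*max(|6.0692| - 4.82, 0) = 1.2492
prox(5.4869) = sign(5.4869)*max(|5.4869| - 4.82, 0) = 0.6669
prox(x) = [1.2492, 0.6669]
||prox(x)||_1 = 1.2492 + 0.6669 = 1.9161


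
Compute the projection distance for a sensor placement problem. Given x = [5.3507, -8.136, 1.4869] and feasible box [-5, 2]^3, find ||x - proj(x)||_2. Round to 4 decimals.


Project each component onto [-5, 2].
clip(5.3507) = 2.0, clip(-8.136) = -5.0, clip(1.4869) = 1.4869
Projection = [2.0, -5.0, 1.4869]
Squared diffs: [11.2272, 9.8345, 0.0]
Distance = sqrt(21.0617) = 4.5893


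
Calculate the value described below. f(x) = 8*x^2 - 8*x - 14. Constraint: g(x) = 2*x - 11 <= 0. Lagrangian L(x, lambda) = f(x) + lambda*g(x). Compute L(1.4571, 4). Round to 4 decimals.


Step 1: Evaluate f(x).
f(1.4571) = 8*1.4571^2 - 8*1.4571 - 14 = -8.6717
Step 2: Evaluate g(x).
g(1.4571) = 2*1.4571 - 11 = -8.0858
Step 3: Compute Lagrangian.
L = -8.6717 + 4*-8.0858 = -41.0149


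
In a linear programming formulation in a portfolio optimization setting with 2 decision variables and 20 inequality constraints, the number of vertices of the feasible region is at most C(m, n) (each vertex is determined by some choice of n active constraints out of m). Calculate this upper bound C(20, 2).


Each vertex corresponds to some choice of n active constraints out of m, so the number of vertices is at most C(m, n) = m! / (n!(m-n)!).
m = 20, n = 2
Numerator: 20 * 19
Denominator: 2! = 2
C(20, 2) = 190


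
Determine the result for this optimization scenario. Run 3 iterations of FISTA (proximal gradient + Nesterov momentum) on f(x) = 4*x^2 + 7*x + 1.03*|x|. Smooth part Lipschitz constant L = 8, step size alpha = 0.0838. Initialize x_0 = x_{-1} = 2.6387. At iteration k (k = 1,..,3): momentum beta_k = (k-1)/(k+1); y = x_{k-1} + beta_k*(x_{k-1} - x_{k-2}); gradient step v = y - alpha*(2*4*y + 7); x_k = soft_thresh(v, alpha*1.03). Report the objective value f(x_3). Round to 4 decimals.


FISTA on f(x) = 4*x^2 + 7*x + 1.03*|x|
L = 8, alpha = 0.0838
Iteration 1: beta = 0.0, y = 2.6387 + 0.0*(2.6387 - 2.6387) = 2.6387
  grad(y) = 28.1096, v = y - alpha*grad = 0.2831
  prox(v) = soft_thresh(0.2831, 0.0863) = 0.1968
Iteration 2: beta = 0.3333, y = 0.1968 + 0.3333*(0.1968 - 2.6387) = -0.6172
  grad(y) = 2.0627, v = y - alpha*grad = -0.79
  prox(v) = soft_thresh(-0.79, 0.0863) = -0.7037
Iteration 3: beta = 0.5, y = -0.7037 + 0.5*(-0.7037 - 0.1968) = -1.154
  grad(y) = -2.2316, v = y - alpha*grad = -0.9669
  prox(v) = soft_thresh(-0.9669, 0.0863) = -0.8806
f(x_3) = 4*(-0.8806)^2 + 7*(-0.8806) + 1.03*|-0.8806| = -2.1553


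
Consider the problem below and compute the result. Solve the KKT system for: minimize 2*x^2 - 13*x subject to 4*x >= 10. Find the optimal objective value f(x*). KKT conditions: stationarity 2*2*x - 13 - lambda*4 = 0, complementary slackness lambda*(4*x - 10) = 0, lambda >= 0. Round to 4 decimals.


Step 1: Try lambda = 0 (constraint inactive).
Stationarity: 2*2*x - 13 = 0
x* = 13/(2*2) = 3.25
Check constraint: 4*3.25 = 13.0 >= 10 -- satisfied.
Step 2: Compute optimal value.
f(x*) = 2*3.25^2 - 13*3.25 = -21.125


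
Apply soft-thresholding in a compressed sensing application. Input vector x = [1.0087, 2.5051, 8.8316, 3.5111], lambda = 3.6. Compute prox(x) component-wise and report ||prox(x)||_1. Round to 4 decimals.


Soft-thresholding with lambda = 3.6:
prox(1.0087) = sign(1.0087)*max(|1.0087| - 3.6, 0) = 0.0
prox(2.5051) = sign(2.5051)*max(|2.5051| - 3.6, 0) = 0.0
prox(8.8316) = sign(8.8316)*max(|8.8316| - 3.6, 0) = 5.2316
prox(3.5111) = sign(3.5111)*max(|3.5111| - 3.6, 0) = 0.0
prox(x) = [0.0, 0.0, 5.2316, 0.0]
||prox(x)||_1 = 0.0 + 0.0 + 5.2316 + 0.0 = 5.2316


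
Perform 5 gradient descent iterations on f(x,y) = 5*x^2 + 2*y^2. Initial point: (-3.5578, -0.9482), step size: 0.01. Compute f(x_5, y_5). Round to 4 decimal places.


Gradient descent on f(x,y) = 5*x^2 + 2*y^2.
Starting point: (-3.5578, -0.9482), alpha = 0.01
Step 1: grad_x = 2*5*-3.5578 = -35.578, grad_y = 2*2*-0.9482 = -3.7928
  x_1 = -3.5578 - 0.01*-35.578 = -3.202
  y_1 = -0.9482 - 0.01*-3.7928 = -0.9103
Step 2: grad_x = 2*5*-3.202 = -32.0202, grad_y = 2*2*-0.9103 = -3.6411
  x_2 = -3.202 - 0.01*-32.0202 = -2.8818
  y_2 = -0.9103 - 0.01*-3.6411 = -0.8739
Step 3: grad_x = 2*5*-2.8818 = -28.8182, grad_y = 2*2*-0.8739 = -3.4954
  x_3 = -2.8818 - 0.01*-28.8182 = -2.5936
  y_3 = -0.8739 - 0.01*-3.4954 = -0.8389
Step 4: grad_x = 2*5*-2.5936 = -25.9364, grad_y = 2*2*-0.8389 = -3.3556
  x_4 = -2.5936 - 0.01*-25.9364 = -2.3343
  y_4 = -0.8389 - 0.01*-3.3556 = -0.8054
Step 5: grad_x = 2*5*-2.3343 = -23.3427, grad_y = 2*2*-0.8054 = -3.2214
  x_5 = -2.3343 - 0.01*-23.3427 = -2.1008
  y_5 = -0.8054 - 0.01*-3.2214 = -0.7731
f(-2.1008, -0.7731) = 5*(-2.1008)^2 + 2*(-0.7731)^2 = 23.2632


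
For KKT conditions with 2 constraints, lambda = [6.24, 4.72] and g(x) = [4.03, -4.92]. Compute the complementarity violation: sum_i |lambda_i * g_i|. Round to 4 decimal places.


KKT complementary slackness check:
lambda_1 * g_1 = 6.24 * 4.03 = 25.1472
lambda_2 * g_2 = 4.72 * -4.92 = -23.2224
Total violation = 25.1472 + 23.2224 = 48.3696


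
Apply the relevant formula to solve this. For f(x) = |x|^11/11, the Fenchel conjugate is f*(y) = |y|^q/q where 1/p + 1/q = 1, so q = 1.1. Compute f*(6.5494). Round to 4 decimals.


The conjugate exponent q satisfies 1/p + 1/q = 1.
p = 11, so q = 11/(11 - 1) = 1.1
|y|^q = 6.5494^1.1 = 7.9035
f*(6.5494) = 7.9035 / 1.1 = 7.185


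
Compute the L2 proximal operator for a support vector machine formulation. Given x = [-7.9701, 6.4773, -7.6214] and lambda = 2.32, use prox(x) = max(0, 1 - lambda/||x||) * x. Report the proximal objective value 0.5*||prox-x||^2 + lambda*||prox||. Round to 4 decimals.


Step 1: Compute ||x||.
||x|| = 12.7892
Step 2: Compute scaling factor.
scale = max(0, 1 - 2.32/12.7892) = 0.8186
Step 3: prox(x) = [-6.5243, 5.3023, -6.2389]
||prox(x)|| = 10.4692
Step 4: Proximal objective.
0.5*||prox-x||^2 = 2.6912
lambda*||prox|| = 24.2885
Total = 26.9797


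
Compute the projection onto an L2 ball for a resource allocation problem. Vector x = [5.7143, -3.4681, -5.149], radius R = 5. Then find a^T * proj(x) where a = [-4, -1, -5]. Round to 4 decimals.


Step 1: Compute ||x|| (intermediates to 6 decimals).
||x|| = sqrt(5.7143^2 + (-3.4681)^2 + (-5.149)^2) = 8.437603
Step 2: Project.
Since ||x|| > R, scale = R/||x|| = 5/8.437603 = 0.592585, proj(x) = scale * x
proj(x) = [3.386208, -2.055144, -3.05122]
Step 3: Dot product.
a^T * proj(x) = -4*3.386208 - 1*(-2.055144) - 5*(-3.05122) = 3.7664


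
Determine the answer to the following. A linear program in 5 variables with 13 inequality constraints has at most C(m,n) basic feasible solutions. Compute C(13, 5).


Each vertex corresponds to some choice of n active constraints out of m, so the number of vertices is at most C(m, n) = m! / (n!(m-n)!).
m = 13, n = 5
Numerator: 13 * 12 * 11 * 10 * 9
Denominator: 5! = 120
C(13, 5) = 1287


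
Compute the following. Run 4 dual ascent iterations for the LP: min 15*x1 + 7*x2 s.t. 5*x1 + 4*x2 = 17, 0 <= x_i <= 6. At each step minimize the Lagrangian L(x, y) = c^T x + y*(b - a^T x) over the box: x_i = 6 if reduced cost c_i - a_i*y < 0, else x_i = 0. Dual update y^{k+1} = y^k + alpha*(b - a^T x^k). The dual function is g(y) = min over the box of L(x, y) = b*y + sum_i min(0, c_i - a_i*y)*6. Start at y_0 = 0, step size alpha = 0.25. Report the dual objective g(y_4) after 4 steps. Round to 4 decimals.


Dual ascent for LP: min 15*x1 + 7*x2, 5*x1 + 4*x2 = 17, 0 <= x_i <= 6
Step 1: y^k = 0.0, reduced costs: (15.0, 7.0)
  x^k = (0.0, 0.0), subgradient = b - a^T x = 17.0
  y^{k+1} = 0.0 + 0.25*17.0 = 4.25
Step 2: y^k = 4.25, reduced costs: (-6.25, -10.0)
  x^k = (6.0, 6.0), subgradient = b - a^T x = -37.0
  y^{k+1} = 4.25 + 0.25*-37.0 = -5.0
Step 3: y^k = -5.0, reduced costs: (40.0, 27.0)
  x^k = (0.0, 0.0), subgradient = b - a^T x = 17.0
  y^{k+1} = -5.0 + 0.25*17.0 = -0.75
Step 4: y^k = -0.75, reduced costs: (18.75, 10.0)
  x^k = (0.0, 0.0), subgradient = b - a^T x = 17.0
  y^{k+1} = -0.75 + 0.25*17.0 = 3.5
Dual objective at y_4 = 3.5: reduced costs (-2.5, -7.0), box minimizer x = (6.0, 6.0)
g(y_4) = b*y + (c1 - a1*y)*x1 + (c2 - a2*y)*x2 = 17*3.5 + (-2.5)*6.0 + (-7.0)*6.0 = 59.5 - 15.0 - 42.0 = 2.5


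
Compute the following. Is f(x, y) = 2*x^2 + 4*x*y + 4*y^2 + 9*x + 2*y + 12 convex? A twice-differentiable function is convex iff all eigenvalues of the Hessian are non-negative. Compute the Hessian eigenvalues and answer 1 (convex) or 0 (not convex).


The Hessian of f(x,y) = 2*x^2 + 4*x*y + 4*y^2 + 9*x + 2*y + 12 is:
H = [[4, 4], [4, 8]]
Trace = 4 + 8 = 12
Determinant = 4*8 - (4)^2 = 16
Discriminant = (12)^2 - 4*16 = 80.0
Eigenvalues: lambda_1 = 1.5279, lambda_2 = 10.4721
The function is convex.

1


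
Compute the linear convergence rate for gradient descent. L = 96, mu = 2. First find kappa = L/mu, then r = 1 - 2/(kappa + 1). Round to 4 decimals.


Step 1: Compute the condition number.
kappa = L/mu = 96/2 = 48.0
Step 2: Compute the convergence rate.
r = 1 - 2/(kappa + 1) = 1 - 2*mu/(L + mu) = (L - mu)/(L + mu) = 94/98 = 0.9592


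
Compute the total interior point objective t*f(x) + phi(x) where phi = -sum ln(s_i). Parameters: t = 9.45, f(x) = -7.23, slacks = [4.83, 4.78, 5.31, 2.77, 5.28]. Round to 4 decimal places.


Step 1: Compute log-barrier.
ln values: [1.5748, 1.5644, 1.6696, 1.0188, 1.6639]
phi = -(1.5748 + 1.5644 + 1.6696 + 1.0188 + 1.6639) = -7.4917
Step 2: Compute augmented objective.
t*f(x) = 9.45*-7.23 = -68.3235
Total = -68.3235 - 7.4917 = -75.8152


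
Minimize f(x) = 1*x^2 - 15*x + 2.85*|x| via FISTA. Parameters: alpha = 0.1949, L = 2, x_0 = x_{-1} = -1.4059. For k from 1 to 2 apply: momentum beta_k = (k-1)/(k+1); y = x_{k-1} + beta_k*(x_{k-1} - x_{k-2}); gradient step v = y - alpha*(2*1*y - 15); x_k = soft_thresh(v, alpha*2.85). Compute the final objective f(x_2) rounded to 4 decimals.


FISTA on f(x) = 1*x^2 - 15*x + 2.85*|x|
L = 2, alpha = 0.1949
Iteration 1: beta = 0.0, y = -1.4059 + 0.0*(-1.4059 + 1.4059) = -1.4059
  grad(y) = -17.8118, v = y - alpha*grad = 2.0656
  prox(v) = soft_thresh(2.0656, 0.5555) = 1.5102
Iteration 2: beta = 0.3333, y = 1.5102 + 0.3333*(1.5102 + 1.4059) = 2.4822
  grad(y) = -10.0357, v = y - alpha*grad = 4.4381
  prox(v) = soft_thresh(4.4381, 0.5555) = 3.8827
f(x_2) = 1*3.8827^2 - 15*3.8827 + 2.85*|3.8827| = -32.0993


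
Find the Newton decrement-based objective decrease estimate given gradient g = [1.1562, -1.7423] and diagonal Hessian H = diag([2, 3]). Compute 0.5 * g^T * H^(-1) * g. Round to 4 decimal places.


Step 1: H is diagonal, so H^(-1) * g = [0.5781, -0.5808].
Step 2: g^T H^(-1) g = sum_i g_i^2 / H_ii
  = (1.1562)^2/2 + (-1.7423)^2/3
  = 0.6684 + 1.0119 = 1.6803
Step 3: Objective decrease = 0.5 * g^T H^(-1) g = 0.8401


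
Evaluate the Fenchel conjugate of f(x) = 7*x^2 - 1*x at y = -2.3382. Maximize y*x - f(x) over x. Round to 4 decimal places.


f*(y) = sup_x {y*x - a*x^2 - b*x} = sup_x {(y-b)*x - a*x^2}
FOC: (y - b) - 2a*x = 0 => x* = (y - b)/(2a)
x* = (-2.3382 + 1)/(2*7) = -0.0956
f*(-2.3382) = (y-b)^2/(4a) = (-2.3382 + 1)^2/(4*7)
= 1.7908/28 = 0.064


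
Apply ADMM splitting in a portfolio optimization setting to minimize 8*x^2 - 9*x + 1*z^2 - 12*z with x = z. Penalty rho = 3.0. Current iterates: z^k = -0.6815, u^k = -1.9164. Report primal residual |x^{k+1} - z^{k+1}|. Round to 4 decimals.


ADMM iteration with rho = 3.0, z^k = -0.6815, u^k = -1.9164
Step 1: x-update.
Minimize 8*x^2 - 9*x + (3.0/2)*(x + 0.6815 - 1.9164)^2
FOC: (2*8 + 3.0)*x = 9 + 3.0*(-0.6815 + 1.9164)
x^{k+1} = 0.6687
Step 2: z-update.
Minimize 1*z^2 - 12*z + (3.0/2)*(0.6687 - z - 1.9164)^2
FOC: (2*1 + 3.0)*z = 12 + 3.0*(0.6687 - 1.9164)
z^{k+1} = 1.6514
Step 3: u-update.
u^{k+1} = -1.9164 + 0.6687 - 1.6514 = -2.8991
Step 4: Primal residual = |0.6687 - 1.6514| = 0.9827


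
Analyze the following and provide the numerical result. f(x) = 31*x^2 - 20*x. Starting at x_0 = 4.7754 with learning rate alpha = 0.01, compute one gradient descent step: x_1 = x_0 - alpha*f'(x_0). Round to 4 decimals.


We compute the gradient at x_0 and apply the update.
f'(x) = 62*x - 20
f'(4.7754) = 62*4.7754 - 20 = 276.0748
x_1 = 4.7754 - 0.01*276.0748 = 2.0147


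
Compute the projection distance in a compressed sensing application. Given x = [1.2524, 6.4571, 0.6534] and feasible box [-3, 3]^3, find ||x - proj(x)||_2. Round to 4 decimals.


Project each component onto [-3, 3].
clip(1.2524) = 1.2524, clip(6.4571) = 3.0, clip(0.6534) = 0.6534
Projection = [1.2524, 3.0, 0.6534]
Squared diffs: [0.0, 11.9515, 0.0]
Distance = sqrt(11.9515) = 3.4571


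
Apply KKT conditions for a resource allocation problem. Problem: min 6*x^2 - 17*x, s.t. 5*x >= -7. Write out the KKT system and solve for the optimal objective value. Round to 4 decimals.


Step 1: Try lambda = 0 (constraint inactive).
Stationarity: 2*6*x - 17 = 0
x* = 17/(2*6) = 17/12 = 1.4167 (rounded; the exact value 17/12 is used below)
Check constraint: 5*1.4167 = 7.0835 >= -7 -- satisfied.
Step 2: Compute optimal value.
f(x*) = 6*(17/12)^2 - 17*(17/12) = -12.0417


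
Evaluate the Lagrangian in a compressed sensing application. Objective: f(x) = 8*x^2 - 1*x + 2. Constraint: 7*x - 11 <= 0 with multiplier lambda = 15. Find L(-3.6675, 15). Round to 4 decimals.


Step 1: Evaluate f(x).
f(-3.6675) = 8*(-3.6675)^2 - 1*(-3.6675) + 2 = 113.272
Step 2: Evaluate g(x).
g(-3.6675) = 7*-3.6675 - 11 = -36.6725
Step 3: Compute Lagrangian.
L = 113.272 + 15*-36.6725 = -436.8156


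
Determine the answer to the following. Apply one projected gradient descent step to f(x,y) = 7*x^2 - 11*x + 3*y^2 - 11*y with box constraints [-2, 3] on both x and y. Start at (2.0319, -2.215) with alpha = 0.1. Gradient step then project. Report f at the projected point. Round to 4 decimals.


Step 1: Compute gradient at (2.0319, -2.215).
grad_x = 2*7*2.0319 - 11 = 17.4466
grad_y = 2*3*-2.215 - 11 = -24.29
Step 2: Gradient step.
x_raw = 2.0319 - 0.1*17.4466 = 0.2872
y_raw = -2.215 - 0.1*-24.29 = 0.214
Step 3: Project onto [-2, 3].
x_proj = clip(0.2872) = 0.2872
y_proj = clip(0.214) = 0.214
Step 4: Evaluate f.
f(0.2872, 0.214) = -4.7987
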